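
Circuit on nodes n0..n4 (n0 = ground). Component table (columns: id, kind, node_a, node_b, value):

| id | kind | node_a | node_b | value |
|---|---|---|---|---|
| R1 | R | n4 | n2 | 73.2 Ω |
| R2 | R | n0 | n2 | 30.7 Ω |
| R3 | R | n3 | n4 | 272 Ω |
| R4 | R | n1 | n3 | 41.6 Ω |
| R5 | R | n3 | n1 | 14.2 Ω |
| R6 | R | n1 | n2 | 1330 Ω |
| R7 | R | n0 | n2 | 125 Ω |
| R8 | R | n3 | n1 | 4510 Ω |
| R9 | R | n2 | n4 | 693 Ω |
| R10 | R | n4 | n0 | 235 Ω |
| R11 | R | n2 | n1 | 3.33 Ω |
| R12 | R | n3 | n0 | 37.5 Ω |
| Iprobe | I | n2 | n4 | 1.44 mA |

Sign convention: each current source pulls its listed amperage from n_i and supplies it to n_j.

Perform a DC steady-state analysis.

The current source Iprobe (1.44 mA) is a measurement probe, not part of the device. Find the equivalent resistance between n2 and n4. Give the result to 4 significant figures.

Element admittances at DC:
  Y(R1) = 0.01366 S between n4,n2
  Y(R2) = 0.03257 S between n0,n2
  Y(R3) = 0.003676 S between n3,n4
  Y(R4) = 0.02404 S between n1,n3
  Y(R5) = 0.07042 S between n3,n1
  Y(R6) = 0.0007519 S between n1,n2
  Y(R7) = 0.008000 S between n0,n2
  Y(R8) = 0.0002217 S between n3,n1
  Y(R9) = 0.001443 S between n2,n4
  Y(R10) = 0.004255 S between n4,n0
  Y(R11) = 0.3003 S between n2,n1
  Y(R12) = 0.02667 S between n3,n0
  Iprobe: injects 0.00144 A into n4 (from n2)
Assemble and solve the 4×4 MNA system:
  V(n1)=-0.004300  V(n2)=-0.005173  V(n3)=-0.001525  V(n4)=0.05888

R_eq = 44.48 Ω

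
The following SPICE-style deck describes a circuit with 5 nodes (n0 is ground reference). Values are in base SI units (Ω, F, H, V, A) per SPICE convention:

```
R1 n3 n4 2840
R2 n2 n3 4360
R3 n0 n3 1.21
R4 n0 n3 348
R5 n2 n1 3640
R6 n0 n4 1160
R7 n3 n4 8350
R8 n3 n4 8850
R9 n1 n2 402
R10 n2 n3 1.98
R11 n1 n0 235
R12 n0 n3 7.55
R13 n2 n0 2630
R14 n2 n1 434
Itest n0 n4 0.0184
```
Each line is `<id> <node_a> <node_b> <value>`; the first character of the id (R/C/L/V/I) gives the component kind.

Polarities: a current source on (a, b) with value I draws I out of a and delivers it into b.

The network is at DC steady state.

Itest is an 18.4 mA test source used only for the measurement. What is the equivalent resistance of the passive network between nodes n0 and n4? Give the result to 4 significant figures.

R_eq = 691.3 Ω

Element admittances at DC:
  Y(R1) = 0.0003521 S between n3,n4
  Y(R2) = 0.0002294 S between n2,n3
  Y(R3) = 0.8264 S between n0,n3
  Y(R4) = 0.002874 S between n0,n3
  Y(R5) = 0.0002747 S between n2,n1
  Y(R6) = 0.0008621 S between n0,n4
  Y(R7) = 0.0001198 S between n3,n4
  Y(R8) = 0.0001130 S between n3,n4
  Y(R9) = 0.002488 S between n1,n2
  Y(R10) = 0.5051 S between n2,n3
  Y(R11) = 0.004255 S between n1,n0
  Y(R12) = 0.1325 S between n0,n3
  Y(R13) = 0.0003802 S between n2,n0
  Y(R14) = 0.002304 S between n2,n1
  Itest: injects 0.0184 A into n4 (from n0)
Assemble and solve the 4×4 MNA system:
  V(n1)=0.004168  V(n2)=0.007668  V(n3)=0.007709  V(n4)=12.72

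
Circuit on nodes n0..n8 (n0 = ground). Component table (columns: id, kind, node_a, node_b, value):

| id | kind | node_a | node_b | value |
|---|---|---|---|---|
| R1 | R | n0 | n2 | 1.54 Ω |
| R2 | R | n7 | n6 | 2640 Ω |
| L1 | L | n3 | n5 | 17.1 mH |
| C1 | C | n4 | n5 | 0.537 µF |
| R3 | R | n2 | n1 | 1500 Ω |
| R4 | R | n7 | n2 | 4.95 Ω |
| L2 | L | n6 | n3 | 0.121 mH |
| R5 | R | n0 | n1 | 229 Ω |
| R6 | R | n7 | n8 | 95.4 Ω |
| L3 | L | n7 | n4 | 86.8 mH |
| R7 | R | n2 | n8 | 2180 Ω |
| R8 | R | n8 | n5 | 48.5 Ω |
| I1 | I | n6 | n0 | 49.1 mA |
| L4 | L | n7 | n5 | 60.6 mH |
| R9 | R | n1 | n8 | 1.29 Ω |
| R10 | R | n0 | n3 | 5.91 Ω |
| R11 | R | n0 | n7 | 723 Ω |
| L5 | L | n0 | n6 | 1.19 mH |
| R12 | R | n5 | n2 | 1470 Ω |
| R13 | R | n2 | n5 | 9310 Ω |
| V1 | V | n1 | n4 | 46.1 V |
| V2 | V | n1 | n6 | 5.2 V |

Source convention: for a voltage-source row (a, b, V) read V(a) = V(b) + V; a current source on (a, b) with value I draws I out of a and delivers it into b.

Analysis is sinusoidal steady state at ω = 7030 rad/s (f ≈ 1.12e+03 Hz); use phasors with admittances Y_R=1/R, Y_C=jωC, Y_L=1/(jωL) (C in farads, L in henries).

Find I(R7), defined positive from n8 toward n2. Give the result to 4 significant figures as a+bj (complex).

Apply KCL at each of the 8 non-ground nodes and solve the resulting linear system.
Node n1: branches {R3, R5, R9, V1, V2} → V_1 = 4.871-0.4633j
Node n2: branches {R1, R3, R4, R7, R12, R13} → V_2 = 0.06648+0.05936j
Node n3: branches {L1, L2, R10} → V_3 = -0.3456-0.4504j
Node n4: branches {C1, L3, V1} → V_4 = -41.23-0.4633j
Node n5: branches {L1, C1, R8, L4, R12, R13} → V_5 = 6.429-5.654j
Node n6: branches {R2, L2, I1, L5, V2} → V_6 = -0.3287-0.4633j
Node n7: branches {R2, R4, R6, L3, L4, R11} → V_7 = 0.2287+0.2756j
Node n8: branches {R6, R7, R8, R9} → V_8 = 4.848-0.5860j
Source currents: i(V1)=-0.02081-0.1120j, i(V2)=-0.02168+0.01917j

0.002193-0.0002961j A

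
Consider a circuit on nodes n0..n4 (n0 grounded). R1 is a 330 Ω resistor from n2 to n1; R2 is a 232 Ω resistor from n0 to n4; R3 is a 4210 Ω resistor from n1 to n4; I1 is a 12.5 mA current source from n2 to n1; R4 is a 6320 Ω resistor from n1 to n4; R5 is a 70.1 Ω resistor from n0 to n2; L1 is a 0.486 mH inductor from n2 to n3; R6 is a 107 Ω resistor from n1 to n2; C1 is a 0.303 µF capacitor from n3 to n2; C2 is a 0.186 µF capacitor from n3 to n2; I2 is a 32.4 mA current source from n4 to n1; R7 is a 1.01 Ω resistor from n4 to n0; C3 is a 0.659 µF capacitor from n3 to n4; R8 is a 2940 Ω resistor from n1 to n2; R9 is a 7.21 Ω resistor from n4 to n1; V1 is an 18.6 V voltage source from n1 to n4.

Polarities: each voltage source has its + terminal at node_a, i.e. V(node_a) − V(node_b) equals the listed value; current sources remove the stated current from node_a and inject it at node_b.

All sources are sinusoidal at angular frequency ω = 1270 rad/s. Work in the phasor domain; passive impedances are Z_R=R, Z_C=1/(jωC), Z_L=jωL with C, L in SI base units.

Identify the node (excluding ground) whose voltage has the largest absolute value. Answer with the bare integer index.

1

MNA unknowns: 4 node voltages V₁..V_4 plus 1 source current (V1)
R1: Y=0.003030+0.000j on G[2,1]
R2: Y=0.004310+0.000j on G[0,4]
R3: Y=0.0002375+0.000j on G[1,4]
I1: z[2]−=0.0125, z[1]+=0.0125
R4: Y=0.0001582+0.000j on G[1,4]
R5: Y=0.01427+0.000j on G[0,2]
L1: Y=0.000-1.620j on G[2,3]
R6: Y=0.009346+0.000j on G[1,2]
C1: Y=0.000+0.0003848j on G[3,2]
C2: Y=0.000+0.0002362j on G[3,2]
I2: z[4]−=0.0324, z[1]+=0.0324
R7: Y=0.9901+0.000j on G[4,0]
C3: Y=0.000+0.0008369j on G[3,4]
R8: Y=0.0003401+0.000j on G[1,2]
R9: Y=0.1387+0.000j on G[4,1]
V1: row V1−V4=18.6, i_V1 at 1,4
solve → V1=18.48+0.003696j, V2=8.239-0.2576j, V3=8.243-0.2578j, V4=-0.1182+0.003696j
aux → i_V1=-2.672-0.003323j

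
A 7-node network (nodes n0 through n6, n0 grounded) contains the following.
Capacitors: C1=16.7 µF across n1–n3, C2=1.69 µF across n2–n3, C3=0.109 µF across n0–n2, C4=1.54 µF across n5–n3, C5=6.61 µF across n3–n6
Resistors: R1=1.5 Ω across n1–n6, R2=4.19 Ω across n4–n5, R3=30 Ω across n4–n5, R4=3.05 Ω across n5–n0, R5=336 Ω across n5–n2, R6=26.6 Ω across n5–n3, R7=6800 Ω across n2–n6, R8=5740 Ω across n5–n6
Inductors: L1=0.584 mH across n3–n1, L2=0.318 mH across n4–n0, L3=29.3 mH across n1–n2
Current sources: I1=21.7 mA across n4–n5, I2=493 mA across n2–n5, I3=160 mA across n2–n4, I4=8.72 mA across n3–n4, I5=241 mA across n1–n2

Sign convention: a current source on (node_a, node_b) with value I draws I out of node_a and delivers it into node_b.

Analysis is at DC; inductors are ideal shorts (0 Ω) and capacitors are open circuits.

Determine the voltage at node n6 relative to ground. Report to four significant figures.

Element admittances at DC:
  Y(C1) = 0.000 S between n1,n3
  Y(R1) = 0.6667 S between n1,n6
  L1: short n3↔n1 (DC inductor)
  Y(R2) = 0.2387 S between n4,n5
  Y(C2) = 0.000 S between n2,n3
  I1: injects 0.0217 A into n5 (from n4)
  L2: short n4↔n0 (DC inductor)
  Y(C3) = 0.000 S between n0,n2
  L3: short n1↔n2 (DC inductor)
  I2: injects 0.493 A into n5 (from n2)
  Y(R3) = 0.03333 S between n4,n5
  Y(R4) = 0.3279 S between n5,n0
  Y(C4) = 0.000 S between n5,n3
  Y(C5) = 0.000 S between n3,n6
  Y(R5) = 0.002976 S between n5,n2
  I3: injects 0.16 A into n4 (from n2)
  I4: injects 0.00872 A into n4 (from n3)
  Y(R6) = 0.03759 S between n5,n3
  Y(R7) = 0.0001471 S between n2,n6
  Y(R8) = 0.0001742 S between n5,n6
  I5: injects 0.241 A into n2 (from n1)
Assemble and solve the 9×9 MNA system:
  V(n1)=-16.49  V(n2)=-16.49  V(n3)=-16.49  V(n4)=0.000  V(n5)=-0.2451  V(n6)=-16.48
  i(L1)=0.6018  i(L2)=0.08036  i(L3)=0.3637

-16.48 V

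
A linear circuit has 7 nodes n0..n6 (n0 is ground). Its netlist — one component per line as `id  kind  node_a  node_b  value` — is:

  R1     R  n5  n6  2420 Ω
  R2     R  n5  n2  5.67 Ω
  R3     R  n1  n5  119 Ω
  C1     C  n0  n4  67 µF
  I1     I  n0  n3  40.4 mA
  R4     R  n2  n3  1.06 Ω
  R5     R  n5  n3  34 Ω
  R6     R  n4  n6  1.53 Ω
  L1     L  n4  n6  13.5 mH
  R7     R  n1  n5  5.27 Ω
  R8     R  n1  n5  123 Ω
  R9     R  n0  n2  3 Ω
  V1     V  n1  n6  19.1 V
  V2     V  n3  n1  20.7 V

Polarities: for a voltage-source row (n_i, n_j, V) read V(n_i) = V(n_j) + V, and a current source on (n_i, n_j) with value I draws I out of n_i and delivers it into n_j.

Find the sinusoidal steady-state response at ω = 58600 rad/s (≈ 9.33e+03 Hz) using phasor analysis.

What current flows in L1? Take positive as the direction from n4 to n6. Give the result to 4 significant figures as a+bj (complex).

0.0006370-0.01332j A

Element admittances at ω=58600 rad/s:
  Y(R1) = 0.0004132+0.000j S between n5,n6
  Y(R2) = 0.1764+0.000j S between n5,n2
  Y(R3) = 0.008403+0.000j S between n1,n5
  Y(C1) = 0.000+3.926j S between n0,n4
  I1: injects 0.0404 A into n3 (from n0)
  Y(R4) = 0.9434+0.000j S between n2,n3
  Y(R5) = 0.02941+0.000j S between n5,n3
  Y(R6) = 0.6536+0.000j S between n4,n6
  Y(L1) = 0.000-0.001264j S between n4,n6
  Y(R7) = 0.1898+0.000j S between n1,n5
  Y(R8) = 0.008130+0.000j S between n1,n5
  Y(R9) = 0.3333+0.000j S between n0,n2
  V1: constraint V(n1)−V(n6) = 19.1
  V2: constraint V(n3)−V(n1) = 20.7
Assemble and solve the 8×8 MNA system:
  V(n1)=8.480+1.251j  V(n2)=20.79+0.9481j  V(n3)=29.18+1.251j  V(n4)=-0.08050+1.755j  V(n5)=15.20+1.121j  V(n6)=-10.62+1.251j
  i(V1)=-6.900-0.3160j  i(V2)=-8.286-0.2893j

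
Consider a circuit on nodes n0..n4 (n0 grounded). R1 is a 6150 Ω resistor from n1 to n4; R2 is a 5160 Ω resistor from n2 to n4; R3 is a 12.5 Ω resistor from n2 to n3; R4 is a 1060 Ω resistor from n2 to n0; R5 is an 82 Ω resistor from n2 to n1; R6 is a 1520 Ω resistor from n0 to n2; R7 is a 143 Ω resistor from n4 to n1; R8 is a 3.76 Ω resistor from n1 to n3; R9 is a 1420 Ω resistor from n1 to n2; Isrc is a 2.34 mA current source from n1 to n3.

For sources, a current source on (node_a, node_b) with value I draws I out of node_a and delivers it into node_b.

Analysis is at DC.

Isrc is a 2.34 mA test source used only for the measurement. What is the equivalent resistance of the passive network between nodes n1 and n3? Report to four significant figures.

Apply KCL at each of the 4 non-ground nodes and solve the resulting linear system.
Node n1: branches {R1, R5, R7, R8, R9, Isrc} → V_1 = -0.007255
Node n2: branches {R2, R3, R4, R5, R6, R9} → V_2 = 0.000
Node n3: branches {R3, R8, Isrc} → V_3 = 0.001187
Node n4: branches {R1, R2, R7} → V_4 = -0.007063

R_eq = 3.607 Ω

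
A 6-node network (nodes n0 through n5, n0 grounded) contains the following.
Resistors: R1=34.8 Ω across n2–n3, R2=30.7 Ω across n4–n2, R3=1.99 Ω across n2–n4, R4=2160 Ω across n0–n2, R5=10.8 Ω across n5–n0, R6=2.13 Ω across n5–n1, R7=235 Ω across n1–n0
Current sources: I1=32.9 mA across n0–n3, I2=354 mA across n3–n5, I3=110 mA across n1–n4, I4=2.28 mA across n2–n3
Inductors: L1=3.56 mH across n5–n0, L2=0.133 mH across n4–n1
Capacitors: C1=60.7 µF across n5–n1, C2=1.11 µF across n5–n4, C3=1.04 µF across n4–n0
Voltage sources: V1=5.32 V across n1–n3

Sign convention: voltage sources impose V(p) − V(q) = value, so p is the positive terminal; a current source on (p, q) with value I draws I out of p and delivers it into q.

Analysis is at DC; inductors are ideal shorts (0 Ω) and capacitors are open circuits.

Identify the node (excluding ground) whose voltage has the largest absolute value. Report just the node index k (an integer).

3

Element admittances at DC:
  Y(R1) = 0.02874 S between n2,n3
  I1: injects 0.0329 A into n3 (from n0)
  L1: short n5↔n0 (DC inductor)
  Y(R2) = 0.03257 S between n4,n2
  Y(C1) = 0.000 S between n5,n1
  I2: injects 0.354 A into n5 (from n3)
  Y(C2) = 0.000 S between n5,n4
  Y(R3) = 0.5025 S between n2,n4
  Y(R4) = 0.0004630 S between n0,n2
  Y(R5) = 0.09259 S between n5,n0
  I3: injects 0.11 A into n4 (from n1)
  Y(C3) = 0.000 S between n4,n0
  L2: short n4↔n1 (DC inductor)
  Y(R6) = 0.4695 S between n5,n1
  Y(R7) = 0.004255 S between n1,n0
  I4: injects 0.00228 A into n3 (from n2)
  V1: constraint V(n1)−V(n3) = 5.32
Assemble and solve the 8×8 MNA system:
  V(n1)=-0.6769  V(n2)=-0.9513  V(n3)=-5.997  V(n4)=-0.6769  V(n5)=0.000
  i(L1)=0.03622  i(L2)=-0.03683  i(V1)=0.1738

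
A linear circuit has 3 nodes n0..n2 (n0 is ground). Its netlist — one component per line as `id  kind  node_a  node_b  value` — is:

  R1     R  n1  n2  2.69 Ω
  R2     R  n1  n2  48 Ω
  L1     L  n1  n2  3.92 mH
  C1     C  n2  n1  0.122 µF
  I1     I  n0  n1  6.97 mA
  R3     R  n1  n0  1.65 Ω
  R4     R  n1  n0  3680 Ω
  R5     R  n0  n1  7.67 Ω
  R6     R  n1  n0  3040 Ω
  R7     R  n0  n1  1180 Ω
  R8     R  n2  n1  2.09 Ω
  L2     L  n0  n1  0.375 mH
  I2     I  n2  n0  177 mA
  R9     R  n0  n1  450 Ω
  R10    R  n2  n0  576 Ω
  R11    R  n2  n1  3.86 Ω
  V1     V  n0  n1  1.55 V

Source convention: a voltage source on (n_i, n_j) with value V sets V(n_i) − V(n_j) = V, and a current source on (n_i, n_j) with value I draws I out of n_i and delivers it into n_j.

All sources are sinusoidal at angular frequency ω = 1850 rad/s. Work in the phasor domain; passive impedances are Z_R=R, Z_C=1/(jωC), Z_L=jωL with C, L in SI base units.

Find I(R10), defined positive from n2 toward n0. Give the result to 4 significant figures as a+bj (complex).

Apply KCL at each of the 2 non-ground nodes and solve the resulting linear system.
Node n1: branches {R1, R2, L1, C1, I1, R3, R4, R5, R6, R7, R8, L2, R9, R11, V1} → V_1 = -1.550+0.000j
Node n2: branches {R1, R2, L1, C1, R8, I2, R10, R11} → V_2 = -1.702-0.01846j
Source currents: i(V1)=-0.9801+2.234j

-0.002954-3.205e-05j A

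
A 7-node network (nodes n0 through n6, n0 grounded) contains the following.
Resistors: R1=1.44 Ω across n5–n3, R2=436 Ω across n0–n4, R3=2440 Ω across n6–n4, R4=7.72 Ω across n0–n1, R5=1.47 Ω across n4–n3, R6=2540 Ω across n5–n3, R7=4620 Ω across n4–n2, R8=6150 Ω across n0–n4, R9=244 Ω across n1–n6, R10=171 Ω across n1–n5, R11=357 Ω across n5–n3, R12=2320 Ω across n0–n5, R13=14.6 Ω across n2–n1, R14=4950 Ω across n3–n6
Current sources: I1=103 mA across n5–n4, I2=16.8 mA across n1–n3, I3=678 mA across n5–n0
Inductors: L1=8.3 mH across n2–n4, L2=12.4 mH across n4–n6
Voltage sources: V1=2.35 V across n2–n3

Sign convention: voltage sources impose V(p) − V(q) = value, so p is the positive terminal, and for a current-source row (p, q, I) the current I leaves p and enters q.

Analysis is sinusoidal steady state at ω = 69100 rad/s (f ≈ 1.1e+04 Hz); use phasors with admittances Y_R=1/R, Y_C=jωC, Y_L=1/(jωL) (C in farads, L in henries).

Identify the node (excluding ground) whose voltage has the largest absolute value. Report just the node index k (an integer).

5

MNA unknowns: 6 node voltages V₁..V_6 plus 1 source current (V1)
R1: Y=0.6944+0.000j on G[5,3]
I1: z[5]−=0.103, z[4]+=0.103
R2: Y=0.002294+0.000j on G[0,4]
R3: Y=0.0004098+0.000j on G[6,4]
R4: Y=0.1295+0.000j on G[0,1]
R5: Y=0.6803+0.000j on G[4,3]
R6: Y=0.0003937+0.000j on G[5,3]
I2: z[1]−=0.0168, z[3]+=0.0168
R7: Y=0.0002165+0.000j on G[4,2]
R8: Y=0.0001626+0.000j on G[0,4]
R9: Y=0.004098+0.000j on G[1,6]
R10: Y=0.005848+0.000j on G[1,5]
L1: Y=0.000-0.001744j on G[2,4]
R11: Y=0.002801+0.000j on G[5,3]
R12: Y=0.0004310+0.000j on G[0,5]
I3: z[5]−=0.678, z[0]+=0.678
R13: Y=0.06849+0.000j on G[2,1]
R14: Y=0.0002020+0.000j on G[3,6]
L2: Y=0.000-0.001167j on G[4,6]
V1: row V2−V3=2.35, i_V1 at 2,3
solve → V1=-4.896+0.002659j, V2=-12.84-0.1043j, V3=-15.19-0.1043j, V4=-14.97-0.1221j, V5=-16.20-0.1033j, V6=-6.746+2.025j
aux → i_V1=0.5433+0.01104j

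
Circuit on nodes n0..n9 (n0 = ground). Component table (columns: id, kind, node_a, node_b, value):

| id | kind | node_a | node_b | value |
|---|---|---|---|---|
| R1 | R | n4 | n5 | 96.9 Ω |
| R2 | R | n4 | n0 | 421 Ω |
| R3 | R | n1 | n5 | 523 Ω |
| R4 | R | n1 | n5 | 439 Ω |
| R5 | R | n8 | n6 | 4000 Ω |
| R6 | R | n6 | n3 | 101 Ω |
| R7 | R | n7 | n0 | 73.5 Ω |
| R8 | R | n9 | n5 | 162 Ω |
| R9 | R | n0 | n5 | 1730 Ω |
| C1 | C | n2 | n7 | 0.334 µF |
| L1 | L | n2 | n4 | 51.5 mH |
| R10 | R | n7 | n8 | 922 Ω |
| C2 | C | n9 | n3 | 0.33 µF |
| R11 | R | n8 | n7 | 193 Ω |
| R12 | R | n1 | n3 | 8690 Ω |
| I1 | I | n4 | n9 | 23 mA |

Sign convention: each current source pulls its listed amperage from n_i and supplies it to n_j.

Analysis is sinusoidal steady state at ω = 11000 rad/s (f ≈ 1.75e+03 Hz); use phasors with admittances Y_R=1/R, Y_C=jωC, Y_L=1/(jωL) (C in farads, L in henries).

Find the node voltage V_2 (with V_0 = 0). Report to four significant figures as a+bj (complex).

0.2598+0.4683j V

MNA unknowns: 9 node voltages V₁..V_9
R1: Y=0.01032+0.000j on G[4,5]
R2: Y=0.002375+0.000j on G[4,0]
R3: Y=0.001912+0.000j on G[1,5]
R4: Y=0.002278+0.000j on G[1,5]
R5: Y=0.0002500+0.000j on G[8,6]
R6: Y=0.009901+0.000j on G[6,3]
R7: Y=0.01361+0.000j on G[7,0]
R8: Y=0.006173+0.000j on G[9,5]
R9: Y=0.0005780+0.000j on G[0,5]
C1: Y=0.000+0.003674j on G[2,7]
L1: Y=0.000-0.001765j on G[2,4]
R10: Y=0.001085+0.000j on G[7,8]
C2: Y=0.000+0.003630j on G[9,3]
R11: Y=0.005181+0.000j on G[8,7]
R12: Y=0.0001151+0.000j on G[1,3]
I1: z[4]−=0.023, z[9]+=0.023
solve → V1=1.792-0.3203j, V2=0.2598+0.4683j, V3=5.152+0.1001j, V4=-0.3163-0.3499j, V5=1.700-0.3319j, V6=5.029+0.09947j, V7=-0.01699+0.07518j, V8=0.1766+0.07611j, V9=5.166-0.3406j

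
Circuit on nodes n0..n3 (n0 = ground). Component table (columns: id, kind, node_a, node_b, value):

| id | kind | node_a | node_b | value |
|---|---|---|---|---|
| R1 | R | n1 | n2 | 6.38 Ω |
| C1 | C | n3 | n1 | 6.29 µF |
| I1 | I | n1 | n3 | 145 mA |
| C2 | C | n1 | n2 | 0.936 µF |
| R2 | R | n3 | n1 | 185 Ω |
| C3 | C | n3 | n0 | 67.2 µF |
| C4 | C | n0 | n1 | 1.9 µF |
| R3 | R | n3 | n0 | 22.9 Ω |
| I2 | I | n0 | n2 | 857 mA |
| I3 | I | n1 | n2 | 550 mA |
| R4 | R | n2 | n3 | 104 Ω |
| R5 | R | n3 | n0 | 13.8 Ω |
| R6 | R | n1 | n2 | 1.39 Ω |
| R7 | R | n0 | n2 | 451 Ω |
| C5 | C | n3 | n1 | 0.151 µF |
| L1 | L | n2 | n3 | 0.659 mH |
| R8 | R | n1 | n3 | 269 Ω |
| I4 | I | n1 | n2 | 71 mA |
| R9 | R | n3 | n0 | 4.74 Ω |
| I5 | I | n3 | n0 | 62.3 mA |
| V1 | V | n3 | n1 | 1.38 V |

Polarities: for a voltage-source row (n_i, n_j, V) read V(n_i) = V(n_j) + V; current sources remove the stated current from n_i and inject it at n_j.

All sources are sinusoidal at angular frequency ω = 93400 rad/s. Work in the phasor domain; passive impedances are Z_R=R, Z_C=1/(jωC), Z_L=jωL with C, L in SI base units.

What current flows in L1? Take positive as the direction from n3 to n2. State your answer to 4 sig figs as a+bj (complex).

0.002580+0.004711j A

MNA unknowns: 3 node voltages V₁..V_3 plus 1 source current (V1)
R1: Y=0.1567+0.000j on G[1,2]
C1: Y=0.000+0.5875j on G[3,1]
I1: z[1]−=0.145, z[3]+=0.145
C2: Y=0.000+0.08742j on G[1,2]
R2: Y=0.005405+0.000j on G[3,1]
C3: Y=0.000+6.276j on G[3,0]
C4: Y=0.000+0.1775j on G[0,1]
R3: Y=0.04367+0.000j on G[3,0]
I2: z[0]−=0.857, z[2]+=0.857
I3: z[1]−=0.55, z[2]+=0.55
R4: Y=0.009615+0.000j on G[2,3]
R5: Y=0.07246+0.000j on G[3,0]
R6: Y=0.7194+0.000j on G[1,2]
R7: Y=0.002217+0.000j on G[0,2]
C5: Y=0.000+0.01410j on G[3,1]
L1: Y=0.000-0.01625j on G[2,3]
R8: Y=0.003717+0.000j on G[1,3]
I4: z[1]−=0.071, z[2]+=0.071
R9: Y=0.2110+0.000j on G[3,0]
I5: z[3]−=0.0623, z[0]+=0.0623
V1: row V3−V1=1.38, i_V1 at 3,1
solve → V1=-1.336-0.1208j, V2=0.3341-0.2796j, V3=0.04416-0.1208j
aux → i_V1=-0.7022-1.074j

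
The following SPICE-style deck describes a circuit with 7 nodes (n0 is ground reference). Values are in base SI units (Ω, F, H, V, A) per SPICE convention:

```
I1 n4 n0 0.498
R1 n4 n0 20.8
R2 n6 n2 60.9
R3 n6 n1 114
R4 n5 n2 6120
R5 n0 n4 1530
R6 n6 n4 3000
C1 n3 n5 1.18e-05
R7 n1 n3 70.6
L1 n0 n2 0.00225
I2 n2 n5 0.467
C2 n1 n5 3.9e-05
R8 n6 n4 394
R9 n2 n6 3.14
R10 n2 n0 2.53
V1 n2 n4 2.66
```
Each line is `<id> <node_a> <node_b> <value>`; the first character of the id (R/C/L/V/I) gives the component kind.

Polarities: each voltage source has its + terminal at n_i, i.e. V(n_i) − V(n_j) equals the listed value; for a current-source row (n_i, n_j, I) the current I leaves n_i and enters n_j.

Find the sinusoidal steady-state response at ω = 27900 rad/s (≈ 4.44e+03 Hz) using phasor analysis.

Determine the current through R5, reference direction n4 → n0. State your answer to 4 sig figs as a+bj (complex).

-0.002280-1.943e-05j A

Apply KCL at each of the 6 non-ground nodes and solve the resulting linear system.
Node n1: branches {R3, R7, C2} → V_1 = 52.75-0.02184j
Node n2: branches {R2, R4, L1, I2, R9, R10, V1} → V_2 = -0.8286-0.02973j
Node n3: branches {C1, R7} → V_3 = 52.77-0.4417j
Node n4: branches {I1, R1, R5, R6, R8, V1} → V_4 = -3.489-0.02973j
Node n5: branches {R4, C1, I2, C2} → V_5 = 52.75-0.4427j
Node n6: branches {R2, R3, R6, R8, R9} → V_6 = 0.5055-0.02953j
Source currents: i(V1)=0.3165-0.001449j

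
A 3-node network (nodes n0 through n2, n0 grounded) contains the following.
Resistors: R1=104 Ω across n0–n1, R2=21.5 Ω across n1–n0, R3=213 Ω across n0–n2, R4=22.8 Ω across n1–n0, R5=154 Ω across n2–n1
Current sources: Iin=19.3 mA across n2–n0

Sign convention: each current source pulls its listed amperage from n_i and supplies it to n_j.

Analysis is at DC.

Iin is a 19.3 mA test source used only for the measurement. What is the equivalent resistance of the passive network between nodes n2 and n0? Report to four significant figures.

Apply KCL at each of the 2 non-ground nodes and solve the resulting linear system.
Node n1: branches {R1, R2, R4, R5} → V_1 = -0.1091
Node n2: branches {R3, R5, Iin} → V_2 = -1.788

R_eq = 92.66 Ω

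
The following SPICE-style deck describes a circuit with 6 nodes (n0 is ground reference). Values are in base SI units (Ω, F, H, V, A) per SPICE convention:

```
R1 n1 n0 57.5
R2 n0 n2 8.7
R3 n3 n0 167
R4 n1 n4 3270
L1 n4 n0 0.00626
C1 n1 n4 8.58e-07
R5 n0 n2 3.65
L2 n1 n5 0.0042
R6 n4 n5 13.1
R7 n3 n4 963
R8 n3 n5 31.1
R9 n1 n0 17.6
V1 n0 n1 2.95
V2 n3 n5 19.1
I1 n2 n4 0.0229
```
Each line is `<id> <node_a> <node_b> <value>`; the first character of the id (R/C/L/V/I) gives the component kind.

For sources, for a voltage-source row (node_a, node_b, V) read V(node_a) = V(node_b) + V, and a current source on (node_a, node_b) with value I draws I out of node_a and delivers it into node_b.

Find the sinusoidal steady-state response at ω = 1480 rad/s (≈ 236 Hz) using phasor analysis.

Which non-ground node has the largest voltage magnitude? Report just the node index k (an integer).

Element admittances at ω=1480 rad/s:
  Y(R1) = 0.01739+0.000j S between n1,n0
  Y(R2) = 0.1149+0.000j S between n0,n2
  Y(R3) = 0.005988+0.000j S between n3,n0
  Y(R4) = 0.0003058+0.000j S between n1,n4
  Y(L1) = 0.000-0.1079j S between n4,n0
  Y(C1) = 0.000+0.001270j S between n1,n4
  Y(R5) = 0.2740+0.000j S between n0,n2
  Y(L2) = 0.000-0.1609j S between n1,n5
  Y(R6) = 0.07634+0.000j S between n4,n5
  Y(R7) = 0.001038+0.000j S between n3,n4
  Y(R8) = 0.03215+0.000j S between n3,n5
  Y(R9) = 0.05682+0.000j S between n1,n0
  V1: constraint V(n0)−V(n1) = 2.95
  V2: constraint V(n3)−V(n5) = 19.1
  I1: injects 0.0229 A into n4 (from n2)
Assemble and solve the 7×7 MNA system:
  V(n1)=-2.950+0.000j  V(n2)=-0.05888+0.000j  V(n3)=16.64+0.1096j  V(n4)=-0.6932-0.8909j  V(n5)=-2.465+0.1096j
  i(V1)=-0.2384+0.07547j  i(V2)=-0.7318-0.001695j

3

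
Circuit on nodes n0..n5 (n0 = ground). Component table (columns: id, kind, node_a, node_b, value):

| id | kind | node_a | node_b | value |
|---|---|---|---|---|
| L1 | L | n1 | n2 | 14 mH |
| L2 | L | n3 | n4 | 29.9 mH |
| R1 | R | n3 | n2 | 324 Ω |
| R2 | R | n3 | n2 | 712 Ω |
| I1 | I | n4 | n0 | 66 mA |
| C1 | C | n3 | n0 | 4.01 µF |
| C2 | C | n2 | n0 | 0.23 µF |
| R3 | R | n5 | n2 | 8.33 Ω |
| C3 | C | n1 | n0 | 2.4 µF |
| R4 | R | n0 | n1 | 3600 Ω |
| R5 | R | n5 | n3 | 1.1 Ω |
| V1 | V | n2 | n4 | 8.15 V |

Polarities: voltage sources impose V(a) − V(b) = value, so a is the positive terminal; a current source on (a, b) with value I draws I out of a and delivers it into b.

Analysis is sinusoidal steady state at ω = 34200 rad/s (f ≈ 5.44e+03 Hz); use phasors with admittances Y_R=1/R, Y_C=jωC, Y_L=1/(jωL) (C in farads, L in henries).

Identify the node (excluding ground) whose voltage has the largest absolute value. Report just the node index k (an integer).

4

Apply KCL at each of the 5 non-ground nodes and solve the resulting linear system.
Node n1: branches {L1, C3, R4} → V_1 = 0.01445-0.01079j
Node n2: branches {L1, R1, R2, C2, R3, V1} → V_2 = -0.5521+0.4153j
Node n3: branches {L2, R1, R2, C1, R5} → V_3 = 0.02304+0.4639j
Node n4: branches {L2, I1, V1} → V_4 = -8.702+0.4153j
Node n5: branches {R3, R5} → V_5 = -0.04405+0.4583j
Source currents: i(V1)=0.06595+0.008532j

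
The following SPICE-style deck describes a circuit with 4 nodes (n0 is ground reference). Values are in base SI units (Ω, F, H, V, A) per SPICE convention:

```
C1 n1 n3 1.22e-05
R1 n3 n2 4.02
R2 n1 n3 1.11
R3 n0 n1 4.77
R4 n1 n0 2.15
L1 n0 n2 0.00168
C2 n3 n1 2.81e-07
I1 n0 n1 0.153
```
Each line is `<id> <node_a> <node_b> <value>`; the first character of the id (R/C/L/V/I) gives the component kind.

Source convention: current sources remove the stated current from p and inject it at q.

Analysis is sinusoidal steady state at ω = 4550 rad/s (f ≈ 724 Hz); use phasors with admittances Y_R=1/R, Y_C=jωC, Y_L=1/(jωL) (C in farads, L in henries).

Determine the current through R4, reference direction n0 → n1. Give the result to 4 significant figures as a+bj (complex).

-0.09524-0.01172j A

Element admittances at ω=4550 rad/s:
  Y(C1) = 0.000+0.05551j S between n1,n3
  Y(R1) = 0.2488+0.000j S between n3,n2
  Y(R2) = 0.9009+0.000j S between n1,n3
  Y(R3) = 0.2096+0.000j S between n0,n1
  Y(R4) = 0.4651+0.000j S between n1,n0
  Y(L1) = 0.000-0.1308j S between n0,n2
  Y(C2) = 0.000+0.001279j S between n3,n1
  I1: injects 0.153 A into n1 (from n0)
Assemble and solve the 3×3 MNA system:
  V(n1)=0.2048+0.02519j  V(n2)=0.1299+0.1134j  V(n3)=0.1896+0.04502j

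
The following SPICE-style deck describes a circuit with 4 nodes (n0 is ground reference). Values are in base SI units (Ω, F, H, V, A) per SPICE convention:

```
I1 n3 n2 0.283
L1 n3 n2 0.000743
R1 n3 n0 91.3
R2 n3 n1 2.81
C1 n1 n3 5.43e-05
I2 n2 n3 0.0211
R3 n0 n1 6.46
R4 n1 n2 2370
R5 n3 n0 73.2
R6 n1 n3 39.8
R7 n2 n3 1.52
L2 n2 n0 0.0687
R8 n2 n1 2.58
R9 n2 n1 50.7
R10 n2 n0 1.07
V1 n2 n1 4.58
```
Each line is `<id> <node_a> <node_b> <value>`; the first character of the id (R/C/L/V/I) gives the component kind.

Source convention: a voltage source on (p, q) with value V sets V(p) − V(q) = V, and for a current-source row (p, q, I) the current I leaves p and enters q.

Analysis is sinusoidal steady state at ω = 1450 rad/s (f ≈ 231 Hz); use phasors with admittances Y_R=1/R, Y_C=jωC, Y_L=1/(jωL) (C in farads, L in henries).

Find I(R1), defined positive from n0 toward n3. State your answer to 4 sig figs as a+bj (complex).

MNA unknowns: 3 node voltages V₁..V_3 plus 1 source current (V1)
I1: z[3]−=0.283, z[2]+=0.283
L1: Y=0.000-0.9282j on G[3,2]
R1: Y=0.01095+0.000j on G[3,0]
R2: Y=0.3559+0.000j on G[3,1]
C1: Y=0.000+0.07873j on G[1,3]
I2: z[2]−=0.0211, z[3]+=0.0211
R3: Y=0.1548+0.000j on G[0,1]
R4: Y=0.0004219+0.000j on G[1,2]
R5: Y=0.01366+0.000j on G[3,0]
R6: Y=0.02513+0.000j on G[1,3]
R7: Y=0.6579+0.000j on G[2,3]
L2: Y=0.000-0.01004j on G[2,0]
R8: Y=0.3876+0.000j on G[2,1]
R9: Y=0.01972+0.000j on G[2,1]
R10: Y=0.9346+0.000j on G[2,0]
V1: row V2−V1=4.58, i_V1 at 2,1
solve → V1=-3.922+0.03101j, V2=0.6581+0.03101j, V3=-0.3375-1.104j
aux → i_V1=-3.930+0.1550j

0.003697+0.01209j A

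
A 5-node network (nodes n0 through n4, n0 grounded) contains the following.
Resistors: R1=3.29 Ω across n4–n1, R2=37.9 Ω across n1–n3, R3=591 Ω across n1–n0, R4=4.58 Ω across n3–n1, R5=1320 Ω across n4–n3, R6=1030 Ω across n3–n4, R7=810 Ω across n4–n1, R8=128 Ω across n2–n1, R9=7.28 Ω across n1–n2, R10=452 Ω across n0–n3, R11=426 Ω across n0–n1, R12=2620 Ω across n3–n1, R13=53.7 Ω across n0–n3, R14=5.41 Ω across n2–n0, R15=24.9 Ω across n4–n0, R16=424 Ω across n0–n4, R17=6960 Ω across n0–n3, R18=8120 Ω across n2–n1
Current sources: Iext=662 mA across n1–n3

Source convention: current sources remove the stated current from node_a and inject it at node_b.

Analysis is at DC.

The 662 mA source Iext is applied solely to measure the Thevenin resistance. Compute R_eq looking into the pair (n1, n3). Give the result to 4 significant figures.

Apply KCL at each of the 4 non-ground nodes and solve the resulting linear system.
Node n1: branches {R1, R2, R3, R4, R7, R8, R9, R11, R12, R18, Iext} → V_1 = -0.3688
Node n2: branches {R8, R9, R14, R18} → V_2 = -0.1623
Node n3: branches {R2, R4, R5, R6, R10, R12, R13, R17, Iext} → V_3 = 2.132
Node n4: branches {R1, R5, R6, R7, R15, R16} → V_4 = -0.3115

R_eq = 3.778 Ω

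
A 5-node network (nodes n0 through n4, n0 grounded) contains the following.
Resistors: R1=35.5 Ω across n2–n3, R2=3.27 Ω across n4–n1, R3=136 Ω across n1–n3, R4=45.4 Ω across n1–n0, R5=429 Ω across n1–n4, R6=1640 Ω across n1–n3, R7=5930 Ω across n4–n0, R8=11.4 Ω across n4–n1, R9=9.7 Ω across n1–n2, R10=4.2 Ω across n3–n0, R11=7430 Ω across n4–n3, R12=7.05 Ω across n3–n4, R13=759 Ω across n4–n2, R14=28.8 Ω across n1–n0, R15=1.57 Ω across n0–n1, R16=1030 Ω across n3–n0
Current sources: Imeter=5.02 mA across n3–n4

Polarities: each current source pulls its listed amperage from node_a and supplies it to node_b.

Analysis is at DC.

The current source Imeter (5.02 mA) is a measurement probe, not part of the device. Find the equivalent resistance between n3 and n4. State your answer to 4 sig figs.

MNA unknowns: 4 node voltages V₁..V_4
R1: Y=0.02817 on G[2,3]
R2: Y=0.3058 on G[4,1]
R3: Y=0.007353 on G[1,3]
R4: Y=0.02203 on G[1,0]
R5: Y=0.002331 on G[1,4]
R6: Y=0.0006098 on G[1,3]
R7: Y=0.0001686 on G[4,0]
R8: Y=0.08772 on G[4,1]
R9: Y=0.1031 on G[1,2]
R10: Y=0.2381 on G[3,0]
R11: Y=0.0001346 on G[4,3]
R12: Y=0.1418 on G[3,4]
R13: Y=0.001318 on G[4,2]
R14: Y=0.03472 on G[1,0]
R15: Y=0.6369 on G[0,1]
R16: Y=0.0009709 on G[3,0]
Imeter: z[3]−=0.00502, z[4]+=0.00502
solve → V1=0.003030, V2=0.0005783, V3=-0.008800, V4=0.009217

R_eq = 3.589 Ω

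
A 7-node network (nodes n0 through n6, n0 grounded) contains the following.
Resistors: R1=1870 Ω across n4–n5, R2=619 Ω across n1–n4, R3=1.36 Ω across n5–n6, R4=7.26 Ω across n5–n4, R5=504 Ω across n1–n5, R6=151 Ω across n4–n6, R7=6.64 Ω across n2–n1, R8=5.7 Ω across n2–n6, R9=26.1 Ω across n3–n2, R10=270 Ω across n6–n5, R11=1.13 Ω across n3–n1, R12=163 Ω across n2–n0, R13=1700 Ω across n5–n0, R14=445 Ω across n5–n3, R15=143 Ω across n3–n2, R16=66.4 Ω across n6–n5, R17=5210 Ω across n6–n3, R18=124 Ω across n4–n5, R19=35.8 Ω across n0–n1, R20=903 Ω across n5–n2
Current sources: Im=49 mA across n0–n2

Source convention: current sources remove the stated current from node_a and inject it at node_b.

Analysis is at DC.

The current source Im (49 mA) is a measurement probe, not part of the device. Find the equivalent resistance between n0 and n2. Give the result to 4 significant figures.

Apply KCL at each of the 6 non-ground nodes and solve the resulting linear system.
Node n1: branches {R2, R5, R7, R11, R19} → V_1 = 1.377
Node n2: branches {R7, R8, R9, R12, R15, R20, Im} → V_2 = 1.570
Node n3: branches {R9, R11, R14, R15, R17} → V_3 = 1.387
Node n4: branches {R1, R2, R4, R6, R18} → V_4 = 1.554
Node n5: branches {R1, R3, R4, R5, R10, R13, R14, R16, R18, R20} → V_5 = 1.556
Node n6: branches {R3, R6, R8, R10, R16, R17} → V_6 = 1.559

R_eq = 32.04 Ω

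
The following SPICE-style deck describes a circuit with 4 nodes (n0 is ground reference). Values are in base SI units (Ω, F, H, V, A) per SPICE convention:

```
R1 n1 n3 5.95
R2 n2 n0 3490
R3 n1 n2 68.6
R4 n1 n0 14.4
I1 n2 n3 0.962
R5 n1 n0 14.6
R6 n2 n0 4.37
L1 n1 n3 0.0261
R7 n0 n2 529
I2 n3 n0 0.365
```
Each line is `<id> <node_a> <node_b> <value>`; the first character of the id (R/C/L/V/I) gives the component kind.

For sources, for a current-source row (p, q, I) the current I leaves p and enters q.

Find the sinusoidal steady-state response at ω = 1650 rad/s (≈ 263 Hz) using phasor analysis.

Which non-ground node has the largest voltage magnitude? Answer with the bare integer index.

Apply KCL at each of the 3 non-ground nodes and solve the resulting linear system.
Node n1: branches {R1, R3, R4, R5, L1} → V_1 = 3.560+0.000j
Node n2: branches {R2, R3, I1, R6, R7} → V_2 = -3.706+0.000j
Node n3: branches {R1, I1, L1, I2} → V_3 = 7.046+0.4816j

3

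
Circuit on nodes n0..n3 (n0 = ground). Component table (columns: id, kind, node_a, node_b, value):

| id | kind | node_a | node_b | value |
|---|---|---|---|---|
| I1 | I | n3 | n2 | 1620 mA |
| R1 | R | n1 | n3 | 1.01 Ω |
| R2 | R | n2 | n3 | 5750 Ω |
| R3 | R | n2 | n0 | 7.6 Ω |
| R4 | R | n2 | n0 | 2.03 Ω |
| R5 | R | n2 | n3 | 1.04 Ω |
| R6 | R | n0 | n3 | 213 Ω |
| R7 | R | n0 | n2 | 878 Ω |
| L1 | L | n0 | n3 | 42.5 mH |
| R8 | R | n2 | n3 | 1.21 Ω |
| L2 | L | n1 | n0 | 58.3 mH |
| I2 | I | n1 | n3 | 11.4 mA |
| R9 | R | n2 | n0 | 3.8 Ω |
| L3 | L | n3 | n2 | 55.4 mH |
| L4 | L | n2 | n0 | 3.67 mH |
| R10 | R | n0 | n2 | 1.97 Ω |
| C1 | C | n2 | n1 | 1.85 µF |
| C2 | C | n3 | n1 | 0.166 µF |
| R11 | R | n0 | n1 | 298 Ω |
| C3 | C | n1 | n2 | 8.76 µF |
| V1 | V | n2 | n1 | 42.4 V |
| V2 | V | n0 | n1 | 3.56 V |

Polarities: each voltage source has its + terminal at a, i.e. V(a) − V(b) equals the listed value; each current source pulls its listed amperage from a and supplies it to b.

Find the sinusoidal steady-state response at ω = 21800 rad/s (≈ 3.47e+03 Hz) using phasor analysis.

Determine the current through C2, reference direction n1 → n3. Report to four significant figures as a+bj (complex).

MNA unknowns: 3 node voltages V₁..V_3 plus 2 source currents (V1, V2)
I1: z[3]−=1.62, z[2]+=1.62
R1: Y=0.9901+0.000j on G[1,3]
R2: Y=0.0001739+0.000j on G[2,3]
R3: Y=0.1316+0.000j on G[2,0]
R4: Y=0.4926+0.000j on G[2,0]
R5: Y=0.9615+0.000j on G[2,3]
R6: Y=0.004695+0.000j on G[0,3]
R7: Y=0.001139+0.000j on G[0,2]
L1: Y=0.000-0.001079j on G[0,3]
R8: Y=0.8264+0.000j on G[2,3]
L2: Y=0.000-0.0007868j on G[1,0]
I2: z[1]−=0.0114, z[3]+=0.0114
R9: Y=0.2632+0.000j on G[2,0]
L3: Y=0.000-0.0008280j on G[3,2]
L4: Y=0.000-0.01250j on G[2,0]
R10: Y=0.5076+0.000j on G[0,2]
C1: Y=0.000+0.04033j on G[2,1]
C2: Y=0.000+0.003619j on G[3,1]
R11: Y=0.003356+0.000j on G[0,1]
C3: Y=0.000+0.1910j on G[1,2]
V1: row V2−V1=42.4, i_V1 at 2,1
V2: row V0−V1=3.56, i_V2 at 0,1
solve → V1=-3.560+0.000j, V2=38.84+0.000j, V3=23.11-0.03040j
aux → i_V1=-80.73-9.363j, i_V2=54.32-0.5078j

-0.0001100-0.09652j A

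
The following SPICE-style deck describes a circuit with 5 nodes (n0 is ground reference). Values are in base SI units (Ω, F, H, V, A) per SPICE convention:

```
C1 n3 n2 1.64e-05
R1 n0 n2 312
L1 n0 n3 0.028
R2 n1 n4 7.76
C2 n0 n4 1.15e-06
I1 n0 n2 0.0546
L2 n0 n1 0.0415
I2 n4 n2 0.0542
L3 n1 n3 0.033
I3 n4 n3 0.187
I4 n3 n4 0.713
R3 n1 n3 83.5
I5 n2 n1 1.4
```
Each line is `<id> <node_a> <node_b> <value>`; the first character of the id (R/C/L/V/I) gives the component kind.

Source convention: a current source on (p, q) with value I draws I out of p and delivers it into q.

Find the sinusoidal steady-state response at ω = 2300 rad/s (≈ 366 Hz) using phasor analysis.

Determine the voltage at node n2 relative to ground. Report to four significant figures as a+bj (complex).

Apply KCL at each of the 4 non-ground nodes and solve the resulting linear system.
Node n1: branches {R2, L2, L3, R3, I5} → V_1 = 32.63+50.92j
Node n2: branches {C1, R1, I1, I2, I5} → V_2 = -14.00+13.64j
Node n3: branches {C1, L1, L3, I3, I4, R3} → V_3 = -12.84-19.40j
Node n4: branches {R2, C2, I2, I3, I4} → V_4 = 37.32+50.15j

-14.00+13.64j V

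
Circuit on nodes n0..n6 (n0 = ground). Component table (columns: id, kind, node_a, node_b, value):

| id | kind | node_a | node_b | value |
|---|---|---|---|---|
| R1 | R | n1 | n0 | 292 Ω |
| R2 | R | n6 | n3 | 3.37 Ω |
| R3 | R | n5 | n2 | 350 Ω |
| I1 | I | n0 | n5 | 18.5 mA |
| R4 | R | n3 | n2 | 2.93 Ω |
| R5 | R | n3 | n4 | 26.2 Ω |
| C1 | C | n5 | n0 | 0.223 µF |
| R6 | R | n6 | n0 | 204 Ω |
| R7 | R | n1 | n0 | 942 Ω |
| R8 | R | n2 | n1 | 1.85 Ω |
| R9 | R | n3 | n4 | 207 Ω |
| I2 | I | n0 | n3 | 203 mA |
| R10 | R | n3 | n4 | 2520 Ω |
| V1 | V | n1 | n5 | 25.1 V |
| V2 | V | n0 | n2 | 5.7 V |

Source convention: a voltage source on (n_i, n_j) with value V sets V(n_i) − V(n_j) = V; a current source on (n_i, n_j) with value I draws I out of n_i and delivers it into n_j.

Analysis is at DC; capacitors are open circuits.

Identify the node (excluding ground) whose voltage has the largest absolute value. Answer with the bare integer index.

Element admittances at DC:
  Y(R1) = 0.003425 S between n1,n0
  Y(R2) = 0.2967 S between n6,n3
  Y(R3) = 0.002857 S between n5,n2
  I1: injects 0.0185 A into n5 (from n0)
  Y(R4) = 0.3413 S between n3,n2
  Y(R5) = 0.03817 S between n3,n4
  Y(C1) = 0.000 S between n5,n0
  Y(R6) = 0.004902 S between n6,n0
  Y(R7) = 0.001062 S between n1,n0
  Y(R8) = 0.5405 S between n2,n1
  Y(R9) = 0.004831 S between n3,n4
  I2: injects 0.203 A into n3 (from n0)
  Y(R10) = 0.0003968 S between n3,n4
  V1: constraint V(n1)−V(n5) = 25.1
  V2: constraint V(n0)−V(n2) = 5.7
Assemble and solve the 8×8 MNA system:
  V(n1)=-5.489  V(n2)=-5.700  V(n3)=-5.034  V(n4)=-5.034  V(n5)=-30.59  V(n6)=-4.952
  i(V1)=-0.08961  i(V2)=-0.2704

5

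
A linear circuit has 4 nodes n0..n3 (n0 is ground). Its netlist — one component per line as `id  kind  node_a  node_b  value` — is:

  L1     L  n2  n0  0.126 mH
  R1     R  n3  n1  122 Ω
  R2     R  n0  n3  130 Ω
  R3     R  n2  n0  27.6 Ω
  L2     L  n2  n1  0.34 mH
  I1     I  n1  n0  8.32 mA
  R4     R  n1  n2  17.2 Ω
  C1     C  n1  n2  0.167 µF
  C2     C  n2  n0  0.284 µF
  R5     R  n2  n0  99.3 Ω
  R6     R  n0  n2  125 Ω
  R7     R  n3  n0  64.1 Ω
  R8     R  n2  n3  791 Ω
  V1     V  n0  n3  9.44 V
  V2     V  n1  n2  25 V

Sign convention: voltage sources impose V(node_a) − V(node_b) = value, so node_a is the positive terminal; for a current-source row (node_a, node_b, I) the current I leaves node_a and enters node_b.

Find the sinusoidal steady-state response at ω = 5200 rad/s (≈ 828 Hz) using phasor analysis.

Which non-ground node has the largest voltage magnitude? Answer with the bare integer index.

Apply KCL at each of the 3 non-ground nodes and solve the resulting linear system.
Node n1: branches {R1, L2, I1, R4, C1, V2} → V_1 = 24.99-0.1981j
Node n2: branches {L1, R3, L2, R4, C1, C2, R5, R6, R8, V2} → V_2 = -0.008283-0.1981j
Node n3: branches {R1, R2, R7, R8, V1} → V_3 = -9.440+0.000j
Source currents: i(V1)=-0.5140+0.001874j, i(V2)=-1.744+14.12j

1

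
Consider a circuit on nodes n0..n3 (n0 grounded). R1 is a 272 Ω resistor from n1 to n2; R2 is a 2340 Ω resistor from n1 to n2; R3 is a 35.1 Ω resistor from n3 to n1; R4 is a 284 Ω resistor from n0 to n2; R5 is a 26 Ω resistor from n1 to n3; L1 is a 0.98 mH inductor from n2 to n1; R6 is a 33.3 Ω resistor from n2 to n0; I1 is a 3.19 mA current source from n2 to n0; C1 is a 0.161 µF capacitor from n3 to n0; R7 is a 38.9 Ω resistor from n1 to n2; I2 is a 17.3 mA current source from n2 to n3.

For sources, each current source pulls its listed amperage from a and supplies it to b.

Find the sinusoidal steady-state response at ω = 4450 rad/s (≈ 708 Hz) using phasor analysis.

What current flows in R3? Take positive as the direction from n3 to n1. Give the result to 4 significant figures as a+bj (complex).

0.007383-5.358e-05j A

Apply KCL at each of the 3 non-ground nodes and solve the resulting linear system.
Node n1: branches {R1, R2, R3, R5, L1, R7} → V_1 = -0.08340+0.07058j
Node n2: branches {R1, R2, R4, L1, R6, I1, R7, I2} → V_2 = -0.09361-0.003753j
Node n3: branches {R3, R5, C1, I2} → V_3 = 0.1757+0.06870j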